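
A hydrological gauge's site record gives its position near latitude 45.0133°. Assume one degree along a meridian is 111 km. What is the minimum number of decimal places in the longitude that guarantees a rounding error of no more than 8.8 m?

At 45.0133° one degree of longitude covers 111000 × cos 45.0133° ≈ 111000 × 0.7069 ≈ 78470.6 m.
Rounding to N decimal places gives at most 0.5 × 10⁻ᴺ degrees of error, i.e. 0.5 × 10⁻ᴺ × 78470.6 m.
Setting 39235.3 × 10⁻ᴺ ≤ 8.8 gives 10ᴺ ≥ 4459, i.e. N ≥ 3.65.
So 4 decimal places suffice (3.92 m); 3 would allow up to 39.2 m.

4 decimal places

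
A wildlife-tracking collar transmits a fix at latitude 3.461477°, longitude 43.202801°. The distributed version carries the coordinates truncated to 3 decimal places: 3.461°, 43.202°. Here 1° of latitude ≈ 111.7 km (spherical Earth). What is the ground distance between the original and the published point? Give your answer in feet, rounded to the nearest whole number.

341 feet

The latitude changed by +0.000477° and the longitude by +0.000801°.
N–S: 0.000477° × 111700 m/° = 53.2809 m.
E–W at 3.461°: 0.000801° × 111700 × cos 3.461° = 0.000801 × 111700 × 0.9982 ≈ 89.3085 m.
Hypotenuse of the two orthogonal shifts: √(53.2809² + 89.3085²) = 103.995 m.
In feet: 103.995 m ÷ 0.3048 ≈ 341.19 ft.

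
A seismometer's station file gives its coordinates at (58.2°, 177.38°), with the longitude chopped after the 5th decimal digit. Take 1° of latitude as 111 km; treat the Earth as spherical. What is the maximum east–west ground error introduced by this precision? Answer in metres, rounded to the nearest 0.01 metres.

Truncating at 5 decimal places can drop up to a full unit in the last place, so the longitude may be off by as much as 1e-05°.
Parallels shrink by cos φ, so at 58.2° a degree of longitude is 111000 × 0.5270 ≈ 58492.1 m.
Maximum E–W displacement: 1e-05 × 58492.1 = 0.584921 m.

0.58 metres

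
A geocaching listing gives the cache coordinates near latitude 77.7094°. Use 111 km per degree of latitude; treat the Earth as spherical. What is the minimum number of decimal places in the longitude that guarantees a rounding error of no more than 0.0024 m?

At 77.7094° one degree of longitude covers 111000 × cos 77.7094° ≈ 111000 × 0.2129 ≈ 23628.6 m.
With N decimal places the half-ulp bound is 0.5·10⁻ᴺ°, or 0.5·10⁻ᴺ × 23628.6 m on the ground.
Need 0.5 × 23628.6 × 10⁻ᴺ ≤ 0.0024 → 10⁻ᴺ ≤ 2.031e-07, so N ≥ 6.69.
N = 6 would give 0.0118 m (too coarse); N = 7 gives 0.00118 m ≤ 0.0024 m.

7 decimal places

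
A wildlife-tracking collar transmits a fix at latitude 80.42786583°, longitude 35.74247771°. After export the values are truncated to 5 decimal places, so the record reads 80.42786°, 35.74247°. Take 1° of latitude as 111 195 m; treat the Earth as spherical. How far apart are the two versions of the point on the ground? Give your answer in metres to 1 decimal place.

0.7 metres

Δlat = 80.42786583 − 80.42786 = +0.00000583°; Δlon = 35.74247771 − 35.74247 = +0.00000771°.
North–south shift: 0.00000583 × 111195 = 0.648267 m.
East–west at this latitude: 0.00000771° × 111195 × cos 80.4279° ≈ 0.00000771 × 18490.5 = 0.142562 m.
Combined displacement = (0.648267² + 0.142562²)^½ ≈ 0.663757 m.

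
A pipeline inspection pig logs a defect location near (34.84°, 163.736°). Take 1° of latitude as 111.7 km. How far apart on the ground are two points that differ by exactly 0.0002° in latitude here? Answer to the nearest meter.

Along a meridian 0.0002° is 0.0002 × 111700 = 22.34 m.

22 meters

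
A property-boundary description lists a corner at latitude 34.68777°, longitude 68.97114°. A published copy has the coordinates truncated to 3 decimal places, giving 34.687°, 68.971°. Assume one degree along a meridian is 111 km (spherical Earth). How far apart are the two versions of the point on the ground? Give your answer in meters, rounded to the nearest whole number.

86 meters

The latitude changed by +0.00077° and the longitude by +0.00014°.
N–S: 0.00077° × 111000 m/° = 85.47 m.
East–west at this latitude: 0.00014° × 111000 × cos 34.687° ≈ 0.00014 × 91272.3 = 12.7781 m.
Distance: √(85.47² + 12.7781²) ≈ 86.4199 m.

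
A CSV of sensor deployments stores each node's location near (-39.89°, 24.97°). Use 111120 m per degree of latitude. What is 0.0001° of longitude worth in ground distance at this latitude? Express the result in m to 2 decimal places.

8.53 m

At 39.89° a degree of longitude is 111120 × cos 39.89° ≈ 85259.8 m, so 0.0001° corresponds to 8.52598 m.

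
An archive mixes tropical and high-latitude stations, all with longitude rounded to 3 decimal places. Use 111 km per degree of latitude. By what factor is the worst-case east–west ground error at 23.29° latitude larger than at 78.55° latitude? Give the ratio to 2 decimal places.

Rounding to 3 decimal places leaves the longitude within ±0.0005° of the true value.
At 23.29°: 0.0005° × 111000 × cos 23.29° = 0.0005 × 111000 × 0.9185 ≈ 50.978 m.
Error at 78.55° = 0.0005° × 111000 × cos 78.55° ≈ 55.5 × 0.1985 = 11.017 m.
The ratio reduces to cos 23.29° / cos 78.55° = 0.9185/0.1985 ≈ 4.6270.

4.63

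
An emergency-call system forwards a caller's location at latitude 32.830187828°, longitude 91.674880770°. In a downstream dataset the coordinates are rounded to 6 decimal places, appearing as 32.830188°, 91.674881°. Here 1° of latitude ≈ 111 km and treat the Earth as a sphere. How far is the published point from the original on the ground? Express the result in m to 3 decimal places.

0.029 m

Δlat = 32.830187828 − 32.830188 = -0.000000172°; Δlon = 91.674880770 − 91.674881 = -0.000000230°.
North–south shift: -0.000000172 × 111000 = -0.019092 m.
East–west at this latitude: -0.000000230° × 111000 × cos 32.8302° ≈ -0.000000230 × 93271.2 = -0.0214524 m.
Distance: √(0.019092² + 0.0214524²) ≈ 0.0287177 m.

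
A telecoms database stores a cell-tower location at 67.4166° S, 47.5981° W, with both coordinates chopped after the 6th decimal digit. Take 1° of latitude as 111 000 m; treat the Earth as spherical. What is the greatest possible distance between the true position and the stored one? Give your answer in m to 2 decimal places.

Truncating at 6 decimal places can drop up to a full unit in the last place, so each coordinate may be off by as much as 1e-06°.
North–south component: 1e-06° × 111000 = 0.111 m.
Longitude error → 1e-06 × 111000 × cos 67.4166° = 1e-06 × 111000 × 0.3840 ≈ 0.0426271 m.
Worst case both components are at the extreme and orthogonal: √(0.111² + 0.0426271²) ≈ 0.118904 m.

0.12 m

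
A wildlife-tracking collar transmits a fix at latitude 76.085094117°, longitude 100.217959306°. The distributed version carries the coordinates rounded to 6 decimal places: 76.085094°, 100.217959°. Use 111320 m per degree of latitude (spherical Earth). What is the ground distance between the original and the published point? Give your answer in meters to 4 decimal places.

The latitude changed by +0.000000117° and the longitude by +0.000000306°.
North–south shift: 0.000000117 × 111320 = 0.0130244 m.
East–west at this latitude: 0.000000306° × 111320 × cos 76.0851° ≈ 0.000000306 × 26770.3 = 0.00819171 m.
Hypotenuse of the two orthogonal shifts: √(0.0130244² + 0.00819171²) = 0.0153864 m.

0.0154 meters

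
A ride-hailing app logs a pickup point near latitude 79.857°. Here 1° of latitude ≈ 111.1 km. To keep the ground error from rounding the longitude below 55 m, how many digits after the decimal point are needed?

At 79.857° one degree of longitude covers 111100 × cos 79.857° ≈ 111100 × 0.1761 ≈ 19565.3 m.
With N decimal places the half-ulp bound is 0.5·10⁻ᴺ°, or 0.5·10⁻ᴺ × 19565.3 m on the ground.
Setting 9782.66 × 10⁻ᴺ ≤ 55 gives 10ᴺ ≥ 177.9, i.e. N ≥ 2.25.
At 2 places the error can reach 97.8 m, but 3 places keeps it to 9.78 m.

3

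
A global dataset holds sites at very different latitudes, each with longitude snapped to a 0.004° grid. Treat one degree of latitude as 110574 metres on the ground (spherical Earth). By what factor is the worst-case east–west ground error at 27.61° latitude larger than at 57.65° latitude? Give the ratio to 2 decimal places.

1.66

With a 0.004° grid the true value lies within half a step, ±0.004°/2 = ±0.002°, of the stored one.
At 27.61°: 0.002° × 110574 × cos 27.61° = 0.002 × 110574 × 0.8861 ≈ 195.96 m.
Error at 57.65° = 0.002° × 110574 × cos 57.65° ≈ 221.15 × 0.5351 = 118.33 m.
Ratio: 195.96 / 118.33 = cos 27.61° / cos 57.65° ≈ 1.6560.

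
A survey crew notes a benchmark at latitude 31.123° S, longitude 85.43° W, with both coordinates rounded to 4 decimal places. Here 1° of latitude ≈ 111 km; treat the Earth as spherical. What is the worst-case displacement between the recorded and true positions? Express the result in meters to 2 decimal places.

Rounding to 4 decimal places leaves each coordinate within ±5e-05° of the true value.
N–S: 5e-05° × 111000 m/° = 5.55 m.
Longitude error → 5e-05 × 111000 × cos 31.123° = 5e-05 × 111000 × 0.8561 ≈ 4.75113 m.
Worst case both components are at the extreme and orthogonal: √(5.55² + 4.75113²) ≈ 7.30587 m.

7.31 meters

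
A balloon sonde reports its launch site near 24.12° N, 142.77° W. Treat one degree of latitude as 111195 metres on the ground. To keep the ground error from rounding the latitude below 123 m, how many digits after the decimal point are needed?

3

One degree of latitude covers 111195 m.
With N decimal places the half-ulp bound is 0.5·10⁻ᴺ°, or 0.5·10⁻ᴺ × 111195 m on the ground.
Need 0.5 × 111195 × 10⁻ᴺ ≤ 123 → 10⁻ᴺ ≤ 2.212e-03, so N ≥ 2.66.
At 2 places the error can reach 556 m, but 3 places keeps it to 55.6 m.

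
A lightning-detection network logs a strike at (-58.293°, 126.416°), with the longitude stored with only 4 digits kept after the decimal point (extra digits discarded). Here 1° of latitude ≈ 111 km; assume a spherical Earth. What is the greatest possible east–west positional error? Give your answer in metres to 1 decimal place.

5.8 metres

Truncating at 4 decimal places can drop up to a full unit in the last place, so the longitude may be off by as much as 0.0001°.
Parallels shrink by cos φ, so at 58.293° a degree of longitude is 111000 × 0.5256 ≈ 58338.9 m.
So at most 0.0001° × 58338.9 ≈ 5.83389 m east–west.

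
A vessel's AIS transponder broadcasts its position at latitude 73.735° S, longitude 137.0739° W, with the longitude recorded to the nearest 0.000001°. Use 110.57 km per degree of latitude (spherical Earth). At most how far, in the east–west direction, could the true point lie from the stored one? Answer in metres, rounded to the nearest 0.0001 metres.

0.0155 metres

Rounding to 6 decimal places leaves the longitude within ±5e-07° of the true value.
At latitude 73.735° a degree of longitude spans 110570 m × cos 73.735° = 110570 × 0.2801 ≈ 30968.5 m.
Maximum E–W displacement: 5e-07 × 30968.5 = 0.0154842 m.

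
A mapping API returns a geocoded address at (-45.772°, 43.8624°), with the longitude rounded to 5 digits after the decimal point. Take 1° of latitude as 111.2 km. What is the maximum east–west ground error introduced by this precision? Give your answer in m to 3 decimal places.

Rounding to 5 decimal places leaves the longitude within ±5e-06° of the true value.
At latitude 45.772° a degree of longitude spans 111200 m × cos 45.772° = 111200 × 0.6975 ≈ 77563.7 m.
Maximum E–W displacement: 5e-06 × 77563.7 = 0.387819 m.

0.388 m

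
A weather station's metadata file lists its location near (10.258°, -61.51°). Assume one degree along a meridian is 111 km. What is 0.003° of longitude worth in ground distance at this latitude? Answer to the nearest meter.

At 10.258° a degree of longitude is 111000 × cos 10.258° ≈ 109226 m, so 0.003° corresponds to 327.677 m.

328 meters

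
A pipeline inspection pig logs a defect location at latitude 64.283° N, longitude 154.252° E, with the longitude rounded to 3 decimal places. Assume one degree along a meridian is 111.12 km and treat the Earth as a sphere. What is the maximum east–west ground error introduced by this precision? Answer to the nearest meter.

Rounding to 3 decimal places leaves the longitude within ±0.0005° of the true value.
Parallels shrink by cos φ, so at 64.283° a degree of longitude is 111120 × 0.4339 ≈ 48217.9 m.
So at most 0.0005° × 48217.9 ≈ 24.109 m east–west.

24 meters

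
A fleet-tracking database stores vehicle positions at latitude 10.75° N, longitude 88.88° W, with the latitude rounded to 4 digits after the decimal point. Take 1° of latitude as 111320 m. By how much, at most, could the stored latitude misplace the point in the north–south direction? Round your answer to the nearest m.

Rounding to 4 decimal places leaves the latitude within ±5e-05° of the true value.
Along the meridian that is 5e-05° × 111320 m/° = 5.566 m.

6 m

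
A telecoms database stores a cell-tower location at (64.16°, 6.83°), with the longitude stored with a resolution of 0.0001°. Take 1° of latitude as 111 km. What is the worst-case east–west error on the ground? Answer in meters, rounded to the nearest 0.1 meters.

With a 0.0001° grid the true value lies within half a step, ±0.0001°/2 = ±5e-05°, of the stored one.
Parallels shrink by cos φ, so at 64.16° a degree of longitude is 111000 × 0.4359 ≈ 48380.4 m.
So at most 5e-05° × 48380.4 ≈ 2.41902 m east–west.

2.4 meters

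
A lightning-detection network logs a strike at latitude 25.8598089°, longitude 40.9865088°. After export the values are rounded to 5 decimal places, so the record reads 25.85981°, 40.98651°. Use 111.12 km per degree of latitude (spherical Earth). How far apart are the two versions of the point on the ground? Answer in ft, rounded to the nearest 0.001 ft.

0.562 ft

The latitude changed by -0.0000011° and the longitude by -0.0000012°.
North–south shift: -0.0000011 × 111120 = -0.122232 m.
East–west at this latitude: -0.0000012° × 111120 × cos 25.8598° ≈ -0.0000012 × 99992.9 = -0.119991 m.
Hypotenuse of the two orthogonal shifts: √(0.122232² + 0.119991²) = 0.171285 m.
Converting: 0.171285 m × 3.2808 ft/m ≈ 0.56196 ft.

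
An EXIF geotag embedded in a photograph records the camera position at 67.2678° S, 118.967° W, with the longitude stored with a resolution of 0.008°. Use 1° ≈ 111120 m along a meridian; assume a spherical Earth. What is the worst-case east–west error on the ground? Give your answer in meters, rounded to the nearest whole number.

172 meters

With a 0.008° grid the true value lies within half a step, ±0.008°/2 = ±0.004°, of the stored one.
Parallels shrink by cos φ, so at 67.2678° a degree of longitude is 111120 × 0.3864 ≈ 42939.5 m.
Maximum E–W displacement: 0.004 × 42939.5 = 171.758 m.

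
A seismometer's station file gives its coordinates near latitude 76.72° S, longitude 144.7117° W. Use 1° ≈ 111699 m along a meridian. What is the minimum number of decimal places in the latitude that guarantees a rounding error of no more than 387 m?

3

One degree of latitude covers 111699 m.
With N decimal places the half-ulp bound is 0.5·10⁻ᴺ°, or 0.5·10⁻ᴺ × 111699 m on the ground.
Need 0.5 × 111699 × 10⁻ᴺ ≤ 387 → 10⁻ᴺ ≤ 6.929e-03, so N ≥ 2.16.
At 2 places the error can reach 558 m, but 3 places keeps it to 55.8 m.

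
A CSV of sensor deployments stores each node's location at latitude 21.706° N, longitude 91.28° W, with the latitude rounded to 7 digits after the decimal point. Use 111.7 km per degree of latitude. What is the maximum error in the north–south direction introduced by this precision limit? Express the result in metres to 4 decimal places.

0.0056 metres

Rounding to 7 decimal places leaves the latitude within ±5e-08° of the true value.
So the N–S error is at most 5e-08 × 111700 = 0.005585 m.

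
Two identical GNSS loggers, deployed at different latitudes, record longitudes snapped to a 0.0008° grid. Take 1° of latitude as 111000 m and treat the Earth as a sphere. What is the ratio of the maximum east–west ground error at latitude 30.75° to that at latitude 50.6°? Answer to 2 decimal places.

With a 0.0008° grid the true value lies within half a step, ±0.0008°/2 = ±0.0004°, of the stored one.
Error at 30.75° = 0.0004° × 111000 × cos 30.75° ≈ 44.4 × 0.8594 = 38.158 m.
At 50.6°: 0.0004° × 111000 × cos 50.6° = 0.0004 × 111000 × 0.6347 ≈ 28.182 m.
Ratio: 38.158 / 28.182 = cos 30.75° / cos 50.6° ≈ 1.3540.

1.35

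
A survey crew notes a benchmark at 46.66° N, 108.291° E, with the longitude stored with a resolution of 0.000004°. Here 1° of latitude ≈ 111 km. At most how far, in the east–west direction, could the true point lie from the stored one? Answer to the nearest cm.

With a 0.000004° grid the true value lies within half a step, ±0.000004°/2 = ±2e-06°, of the stored one.
At latitude 46.66° a degree of longitude spans 111000 m × cos 46.66° = 111000 × 0.6863 ≈ 76182.2 m.
So at most 2e-06° × 76182.2 ≈ 0.152364 m east–west.
That is 0.152364 m = 15.236 cm.

15 cm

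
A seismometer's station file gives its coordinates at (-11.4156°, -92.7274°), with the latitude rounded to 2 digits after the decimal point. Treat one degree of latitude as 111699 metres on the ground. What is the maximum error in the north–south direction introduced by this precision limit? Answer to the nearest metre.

Rounding to 2 decimal places leaves the latitude within ±0.005° of the true value.
Along the meridian that is 0.005° × 111699 m/° = 558.495 m.

558 metres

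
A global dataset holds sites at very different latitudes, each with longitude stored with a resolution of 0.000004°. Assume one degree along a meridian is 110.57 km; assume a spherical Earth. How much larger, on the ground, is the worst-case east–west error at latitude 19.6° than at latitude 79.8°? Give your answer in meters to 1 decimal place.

With a 0.000004° grid the true value lies within half a step, ±0.000004°/2 = ±2e-06°, of the stored one.
At 19.6°: 2e-06° × 110570 × cos 19.6° = 2e-06 × 110570 × 0.9421 ≈ 0.20833 m.
At 79.8°: 2e-06° × 110570 × cos 79.8° = 2e-06 × 110570 × 0.1771 ≈ 0.039161 m.
So the lower-latitude error exceeds the higher by 0.20833 − 0.039161 = 0.16917 m.

0.2 meters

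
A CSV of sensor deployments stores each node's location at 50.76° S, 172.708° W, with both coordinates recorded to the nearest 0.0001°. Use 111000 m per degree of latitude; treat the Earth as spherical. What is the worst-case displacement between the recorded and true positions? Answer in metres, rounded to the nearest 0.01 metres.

Rounding to 4 decimal places leaves each coordinate within ±5e-05° of the true value.
North–south component: 5e-05° × 111000 = 5.55 m.
E–W at 50.76°: 5e-05° × 111000 × cos 50.76° = 5e-05 × 111000 × 0.6326 ≈ 3.51076 m.
Combining orthogonally: (5.55² + 3.51076²)^½ ≈ 6.56719 m.

6.57 metres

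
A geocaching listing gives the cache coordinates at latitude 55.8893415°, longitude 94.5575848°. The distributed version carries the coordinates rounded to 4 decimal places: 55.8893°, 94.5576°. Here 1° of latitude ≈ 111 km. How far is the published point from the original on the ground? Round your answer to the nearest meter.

Δlat = 55.8893415 − 55.8893 = +0.0000415°; Δlon = 94.5575848 − 94.5576 = -0.0000152°.
N–S: 0.0000415° × 111000 m/° = 4.6065 m.
East–west at this latitude: -0.0000152° × 111000 × cos 55.8893° ≈ -0.0000152 × 62248.1 = -0.946171 m.
Combined displacement = (4.6065² + 0.946171²)^½ ≈ 4.70267 m.

5 meters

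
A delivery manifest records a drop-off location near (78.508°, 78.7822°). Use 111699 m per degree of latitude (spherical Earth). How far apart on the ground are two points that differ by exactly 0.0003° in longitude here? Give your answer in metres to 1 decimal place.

6.7 metres

0.0003° of longitude at 78.508° is 0.0003 × 111699 × cos 78.508° ≈ 0.0003 × 22253.9 = 6.67617 m.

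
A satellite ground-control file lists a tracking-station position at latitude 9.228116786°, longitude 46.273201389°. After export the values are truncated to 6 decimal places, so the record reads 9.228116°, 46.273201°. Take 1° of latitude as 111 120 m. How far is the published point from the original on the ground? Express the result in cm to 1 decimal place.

Δlat = 9.228116786 − 9.228116 = +0.000000786°; Δlon = 46.273201389 − 46.273201 = +0.000000389°.
N–S: 0.000000786° × 111120 m/° = 0.0873403 m.
E–W at 9.22812°: 0.000000389° × 111120 × cos 9.22812° = 0.000000389 × 111120 × 0.9871 ≈ 0.0426662 m.
Combined displacement = (0.0873403² + 0.0426662²)^½ ≈ 0.0972046 m.
That is 0.0972046 m = 9.7205 cm.

9.7 cm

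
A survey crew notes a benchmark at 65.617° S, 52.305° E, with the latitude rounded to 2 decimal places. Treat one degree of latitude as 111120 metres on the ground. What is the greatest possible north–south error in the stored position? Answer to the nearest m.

556 m

Rounding to 2 decimal places leaves the latitude within ±0.005° of the true value.
Along the meridian that is 0.005° × 111120 m/° = 555.6 m.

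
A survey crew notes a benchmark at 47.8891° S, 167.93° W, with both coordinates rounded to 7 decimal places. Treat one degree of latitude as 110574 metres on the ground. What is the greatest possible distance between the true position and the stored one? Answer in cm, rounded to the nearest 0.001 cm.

0.666 cm

Rounding to 7 decimal places leaves each coordinate within ±5e-08° of the true value.
N–S: 5e-08° × 110574 m/° = 0.0055287 m.
E–W at 47.8891°: 5e-08° × 110574 × cos 47.8891° = 5e-08 × 110574 × 0.6706 ≈ 0.00370737 m.
The two errors are perpendicular, so the maximum displacement is √(0.0055287² + 0.00370737²) ≈ 0.00665666 m.
That is 0.00665666 m = 0.66567 cm.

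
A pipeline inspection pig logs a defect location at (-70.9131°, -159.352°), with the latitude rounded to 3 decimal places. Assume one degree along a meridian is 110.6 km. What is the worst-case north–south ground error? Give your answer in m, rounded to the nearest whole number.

55 m

Rounding to 3 decimal places leaves the latitude within ±0.0005° of the true value.
So the N–S error is at most 0.0005 × 110600 = 55.3 m.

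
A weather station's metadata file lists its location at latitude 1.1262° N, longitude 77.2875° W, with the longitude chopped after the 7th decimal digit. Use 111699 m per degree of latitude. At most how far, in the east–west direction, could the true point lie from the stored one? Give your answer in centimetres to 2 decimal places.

Truncating at 7 decimal places can drop up to a full unit in the last place, so the longitude may be off by as much as 1e-07°.
Parallels shrink by cos φ, so at 1.1262° a degree of longitude is 111699 × 0.9998 ≈ 111677 m.
Maximum E–W displacement: 1e-07 × 111677 = 0.0111677 m.
That is 0.0111677 m = 1.1168 cm.

1.12 centimetres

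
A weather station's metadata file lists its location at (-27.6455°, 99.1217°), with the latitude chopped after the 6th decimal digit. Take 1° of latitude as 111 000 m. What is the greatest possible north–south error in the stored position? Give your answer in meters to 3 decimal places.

Truncating at 6 decimal places can drop up to a full unit in the last place, so the latitude may be off by as much as 1e-06°.
Along the meridian that is 1e-06° × 111000 m/° = 0.111 m.

0.111 meters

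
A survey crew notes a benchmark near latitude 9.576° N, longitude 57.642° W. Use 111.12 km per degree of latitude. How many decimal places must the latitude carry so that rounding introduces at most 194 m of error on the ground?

One degree of latitude covers 111120 m.
With N decimal places the half-ulp bound is 0.5·10⁻ᴺ°, or 0.5·10⁻ᴺ × 111120 m on the ground.
Need 0.5 × 111120 × 10⁻ᴺ ≤ 194 → 10⁻ᴺ ≤ 3.492e-03, so N ≥ 2.46.
So 3 decimal places suffice (55.6 m); 2 would allow up to 556 m.

3 decimal places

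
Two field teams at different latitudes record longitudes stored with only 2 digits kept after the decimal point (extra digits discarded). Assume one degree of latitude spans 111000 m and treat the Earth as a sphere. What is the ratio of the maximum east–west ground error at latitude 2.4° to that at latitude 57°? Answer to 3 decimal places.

1.834

Truncating at 2 decimal places can drop up to a full unit in the last place, so the longitude may be off by as much as 0.01°.
At 2.4°: 0.01° × 111000 × cos 2.4° = 0.01 × 111000 × 0.9991 ≈ 1109 m.
Error at 57° = 0.01° × 111000 × cos 57° ≈ 1110 × 0.5446 = 604.55 m.
The ratio reduces to cos 2.4° / cos 57° = 0.9991/0.5446 ≈ 1.8345.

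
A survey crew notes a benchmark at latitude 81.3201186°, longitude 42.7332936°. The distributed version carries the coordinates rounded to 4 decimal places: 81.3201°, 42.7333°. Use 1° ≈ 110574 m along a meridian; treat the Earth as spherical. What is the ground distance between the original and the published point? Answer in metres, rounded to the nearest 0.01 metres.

2.06 metres

Δlat = 81.3201186 − 81.3201 = +0.0000186°; Δlon = 42.7332936 − 42.7333 = -0.0000064°.
N–S: 0.0000186° × 110574 m/° = 2.05668 m.
East–west at this latitude: -0.0000064° × 110574 × cos 81.3201° ≈ -0.0000064 × 16687.2 = -0.106798 m.
Combined displacement = (2.05668² + 0.106798²)^½ ≈ 2.05945 m.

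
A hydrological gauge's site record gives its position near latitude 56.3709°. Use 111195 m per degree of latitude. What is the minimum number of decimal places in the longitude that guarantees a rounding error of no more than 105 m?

3

At 56.3709° one degree of longitude covers 111195 × cos 56.3709° ≈ 111195 × 0.5538 ≈ 61581.4 m.
Rounding to N decimal places gives at most 0.5 × 10⁻ᴺ degrees of error, i.e. 0.5 × 10⁻ᴺ × 61581.4 m.
Need 0.5 × 61581.4 × 10⁻ᴺ ≤ 105 → 10⁻ᴺ ≤ 3.410e-03, so N ≥ 2.47.
At 2 places the error can reach 308 m, but 3 places keeps it to 30.8 m.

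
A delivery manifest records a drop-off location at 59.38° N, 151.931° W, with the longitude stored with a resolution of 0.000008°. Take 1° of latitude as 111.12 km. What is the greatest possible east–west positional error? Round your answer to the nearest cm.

With a 0.000008° grid the true value lies within half a step, ±0.000008°/2 = ±4e-06°, of the stored one.
One degree of longitude at 59.38° is 111120 × cos 59.38° ≈ 111120 × 0.5093 = 56598.1 m.
Maximum E–W displacement: 4e-06 × 56598.1 = 0.226392 m.
That is 0.226392 m = 22.639 cm.

23 cm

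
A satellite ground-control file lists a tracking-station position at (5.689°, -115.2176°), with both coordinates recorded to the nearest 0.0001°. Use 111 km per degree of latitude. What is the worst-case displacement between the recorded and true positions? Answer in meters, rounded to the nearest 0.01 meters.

7.83 meters

Rounding to 4 decimal places leaves each coordinate within ±5e-05° of the true value.
North–south component: 5e-05° × 111000 = 5.55 m.
E–W at 5.689°: 5e-05° × 111000 × cos 5.689° = 5e-05 × 111000 × 0.9951 ≈ 5.52266 m.
Worst case both components are at the extreme and orthogonal: √(5.55² + 5.52266²) ≈ 7.82958 m.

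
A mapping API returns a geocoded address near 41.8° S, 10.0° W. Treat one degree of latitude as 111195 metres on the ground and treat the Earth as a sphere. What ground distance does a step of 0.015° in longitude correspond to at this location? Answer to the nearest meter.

1243 meters

At 41.8° a degree of longitude is 111195 × cos 41.8° ≈ 82893.2 m, so 0.015° corresponds to 1243.4 m.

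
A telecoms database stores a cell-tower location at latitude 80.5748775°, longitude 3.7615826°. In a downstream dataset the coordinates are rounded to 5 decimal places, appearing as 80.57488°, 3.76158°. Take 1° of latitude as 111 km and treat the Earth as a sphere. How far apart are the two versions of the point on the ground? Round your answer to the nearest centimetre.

28 centimetres

The latitude changed by -0.0000025° and the longitude by +0.0000026°.
N–S: -0.0000025° × 111000 m/° = -0.2775 m.
East–west at this latitude: 0.0000026° × 111000 × cos 80.5749° ≈ 0.0000026 × 18177.2 = 0.0472607 m.
Combined displacement = (0.2775² + 0.0472607²)^½ ≈ 0.281496 m.
That is 0.281496 m = 28.15 cm.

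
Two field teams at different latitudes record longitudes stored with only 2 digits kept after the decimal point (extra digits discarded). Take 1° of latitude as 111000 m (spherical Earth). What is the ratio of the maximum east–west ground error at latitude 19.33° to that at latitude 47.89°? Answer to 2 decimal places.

1.41

Truncating at 2 decimal places can drop up to a full unit in the last place, so the longitude may be off by as much as 0.01°.
Error at 19.33° = 0.01° × 111000 × cos 19.33° ≈ 1110 × 0.9436 = 1047.4 m.
At 47.89°: 0.01° × 111000 × cos 47.89° = 0.01 × 111000 × 0.6706 ≈ 744.32 m.
The ratio reduces to cos 19.33° / cos 47.89° = 0.9436/0.6706 ≈ 1.4072.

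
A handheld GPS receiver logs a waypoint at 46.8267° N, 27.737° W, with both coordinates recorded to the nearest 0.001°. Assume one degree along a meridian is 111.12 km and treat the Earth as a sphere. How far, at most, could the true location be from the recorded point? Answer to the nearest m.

67 m

Rounding to 3 decimal places leaves each coordinate within ±0.0005° of the true value.
North–south component: 0.0005° × 111120 = 55.56 m.
Longitude error → 0.0005 × 111120 × cos 46.8267° = 0.0005 × 111120 × 0.6842 ≈ 38.0146 m.
Combining orthogonally: (55.56² + 38.0146²)^½ ≈ 67.3203 m.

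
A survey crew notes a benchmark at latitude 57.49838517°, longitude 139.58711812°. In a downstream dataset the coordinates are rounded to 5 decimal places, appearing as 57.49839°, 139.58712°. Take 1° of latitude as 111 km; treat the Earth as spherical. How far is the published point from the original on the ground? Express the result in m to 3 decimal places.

0.548 m

Δlat = 57.49838517 − 57.49839 = -0.00000483°; Δlon = 139.58711812 − 139.58712 = -0.00000188°.
North–south shift: -0.00000483 × 111000 = -0.53613 m.
E–W at 57.4984°: -0.00000188° × 111000 × cos 57.4984° = -0.00000188 × 111000 × 0.5373 ≈ -0.112129 m.
Hypotenuse of the two orthogonal shifts: √(0.53613² + 0.112129²) = 0.54773 m.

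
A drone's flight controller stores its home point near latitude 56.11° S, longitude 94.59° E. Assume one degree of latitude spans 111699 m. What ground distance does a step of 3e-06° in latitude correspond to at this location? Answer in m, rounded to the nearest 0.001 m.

0.335 m

3e-06° × 111699 m/° = 0.335097 m.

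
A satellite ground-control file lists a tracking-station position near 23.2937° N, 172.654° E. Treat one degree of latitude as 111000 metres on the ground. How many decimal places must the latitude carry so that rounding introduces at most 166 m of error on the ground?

One degree of latitude covers 111000 m.
With N decimal places the half-ulp bound is 0.5·10⁻ᴺ°, or 0.5·10⁻ᴺ × 111000 m on the ground.
Need 0.5 × 111000 × 10⁻ᴺ ≤ 166 → 10⁻ᴺ ≤ 2.991e-03, so N ≥ 2.52.
So 3 decimal places suffice (55.5 m); 2 would allow up to 555 m.

3 decimal places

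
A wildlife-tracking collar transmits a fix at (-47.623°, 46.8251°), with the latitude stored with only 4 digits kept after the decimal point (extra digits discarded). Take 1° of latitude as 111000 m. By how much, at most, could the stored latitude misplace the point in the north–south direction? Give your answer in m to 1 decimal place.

Truncating at 4 decimal places can drop up to a full unit in the last place, so the latitude may be off by as much as 0.0001°.
So the N–S error is at most 0.0001 × 111000 = 11.1 m.

11.1 m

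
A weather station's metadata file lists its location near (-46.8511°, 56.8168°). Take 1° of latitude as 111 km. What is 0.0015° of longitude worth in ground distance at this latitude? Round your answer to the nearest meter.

0.0015° of longitude at 46.8511° is 0.0015 × 111000 × cos 46.8511° ≈ 0.0015 × 75912.5 = 113.869 m.

114 meters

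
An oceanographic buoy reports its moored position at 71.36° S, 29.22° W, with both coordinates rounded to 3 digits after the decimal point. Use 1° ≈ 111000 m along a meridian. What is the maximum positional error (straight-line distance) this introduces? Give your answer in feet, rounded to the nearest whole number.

191 feet

Rounding to 3 decimal places leaves each coordinate within ±0.0005° of the true value.
North–south component: 0.0005° × 111000 = 55.5 m.
Longitude error → 0.0005 × 111000 × cos 71.36° = 0.0005 × 111000 × 0.3196 ≈ 17.739 m.
Worst case both components are at the extreme and orthogonal: √(55.5² + 17.739²) ≈ 58.2659 m.
Converting: 58.2659 m × 3.2808 ft/m ≈ 191.16 ft.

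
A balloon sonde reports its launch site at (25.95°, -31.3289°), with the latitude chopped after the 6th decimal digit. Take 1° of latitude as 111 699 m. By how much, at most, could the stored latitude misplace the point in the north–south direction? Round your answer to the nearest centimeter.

Truncating at 6 decimal places can drop up to a full unit in the last place, so the latitude may be off by as much as 1e-06°.
North–south distance: 1e-06° × 111699 m/° = 0.111699 m.
That is 0.111699 m = 11.17 cm.

11 centimeters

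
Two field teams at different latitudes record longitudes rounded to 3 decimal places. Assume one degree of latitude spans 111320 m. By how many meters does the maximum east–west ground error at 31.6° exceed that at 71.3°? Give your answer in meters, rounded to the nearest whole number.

Rounding to 3 decimal places leaves the longitude within ±0.0005° of the true value.
Error at 31.6° = 0.0005° × 111320 × cos 31.6° ≈ 55.66 × 0.8517 = 47.407 m.
Error at 71.3° = 0.0005° × 111320 × cos 71.3° ≈ 55.66 × 0.3206 = 17.845 m.
So the lower-latitude error exceeds the higher by 47.407 − 17.845 = 29.562 m.

30 meters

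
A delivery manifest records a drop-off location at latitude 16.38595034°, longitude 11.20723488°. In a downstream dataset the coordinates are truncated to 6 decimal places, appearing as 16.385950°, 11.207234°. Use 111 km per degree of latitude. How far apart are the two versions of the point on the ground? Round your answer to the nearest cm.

The latitude changed by +0.00000034° and the longitude by +0.00000088°.
N–S: 0.00000034° × 111000 m/° = 0.03774 m.
East–west at this latitude: 0.00000088° × 111000 × cos 16.386° ≈ 0.00000088 × 106492 = 0.0937125 m.
Combined displacement = (0.03774² + 0.0937125²)^½ ≈ 0.101026 m.
That is 0.101026 m = 10.103 cm.

10 cm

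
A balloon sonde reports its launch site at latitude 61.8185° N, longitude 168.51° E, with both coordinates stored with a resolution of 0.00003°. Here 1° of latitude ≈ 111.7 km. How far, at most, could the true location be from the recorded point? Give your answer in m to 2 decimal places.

1.85 m

With a 0.00003° grid the true value lies within half a step, ±0.00003°/2 = ±1.5e-05°, of the stored one.
N–S: 1.5e-05° × 111700 m/° = 1.6755 m.
Longitude error → 1.5e-05 × 111700 × cos 61.8185° = 1.5e-05 × 111700 × 0.4723 ≈ 0.791282 m.
Worst case both components are at the extreme and orthogonal: √(1.6755² + 0.791282²) ≈ 1.85295 m.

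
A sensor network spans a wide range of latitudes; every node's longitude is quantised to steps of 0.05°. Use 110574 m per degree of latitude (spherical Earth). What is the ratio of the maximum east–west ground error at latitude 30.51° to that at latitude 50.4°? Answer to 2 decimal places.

With a 0.05° grid the true value lies within half a step, ±0.05°/2 = ±0.025°, of the stored one.
Error at 30.51° = 0.025° × 110574 × cos 30.51° ≈ 2764.4 × 0.8615 = 2381.6 m.
At 50.4°: 0.025° × 110574 × cos 50.4° = 0.025 × 110574 × 0.6374 ≈ 1762.1 m.
Ratio: 2381.6 / 1762.1 = cos 30.51° / cos 50.4° ≈ 1.3516.

1.35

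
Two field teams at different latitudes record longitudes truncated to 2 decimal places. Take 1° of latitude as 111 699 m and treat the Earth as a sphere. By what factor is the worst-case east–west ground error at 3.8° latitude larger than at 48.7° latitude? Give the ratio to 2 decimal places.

1.51

Truncating at 2 decimal places can drop up to a full unit in the last place, so the longitude may be off by as much as 0.01°.
Error at 3.8° = 0.01° × 111699 × cos 3.8° ≈ 1117 × 0.9978 = 1114.5 m.
Error at 48.7° = 0.01° × 111699 × cos 48.7° ≈ 1117 × 0.6600 = 737.22 m.
The ratio reduces to cos 3.8° / cos 48.7° = 0.9978/0.6600 ≈ 1.5118.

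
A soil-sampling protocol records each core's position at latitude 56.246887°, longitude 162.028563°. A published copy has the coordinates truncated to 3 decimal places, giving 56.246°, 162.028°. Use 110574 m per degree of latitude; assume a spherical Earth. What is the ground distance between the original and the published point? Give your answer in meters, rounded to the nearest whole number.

104 meters

Δlat = 56.246887 − 56.246 = +0.000887°; Δlon = 162.028563 − 162.028 = +0.000563°.
N–S: 0.000887° × 110574 m/° = 98.0791 m.
E–W at 56.246°: 0.000563° × 110574 × cos 56.246° = 0.000563 × 110574 × 0.5556 ≈ 34.5896 m.
Combined displacement = (98.0791² + 34.5896²)^½ ≈ 104 m.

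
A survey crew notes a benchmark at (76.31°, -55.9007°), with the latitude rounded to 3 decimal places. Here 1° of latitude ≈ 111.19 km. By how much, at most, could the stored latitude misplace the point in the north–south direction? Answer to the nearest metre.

Rounding to 3 decimal places leaves the latitude within ±0.0005° of the true value.
North–south distance: 0.0005° × 111190 m/° = 55.595 m.

56 metres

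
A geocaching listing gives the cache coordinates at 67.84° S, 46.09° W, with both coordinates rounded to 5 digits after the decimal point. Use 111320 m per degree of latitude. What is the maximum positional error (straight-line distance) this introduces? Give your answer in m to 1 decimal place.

0.6 m

Rounding to 5 decimal places leaves each coordinate within ±5e-06° of the true value.
North–south component: 5e-06° × 111320 = 0.5566 m.
Longitude error → 5e-06 × 111320 × cos 67.84° = 5e-06 × 111320 × 0.3772 ≈ 0.209946 m.
Worst case both components are at the extreme and orthogonal: √(0.5566² + 0.209946²) ≈ 0.594879 m.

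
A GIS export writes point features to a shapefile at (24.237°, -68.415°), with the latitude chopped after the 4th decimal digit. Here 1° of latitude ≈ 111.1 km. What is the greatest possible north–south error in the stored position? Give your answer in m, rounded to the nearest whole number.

11 m

Truncating at 4 decimal places can drop up to a full unit in the last place, so the latitude may be off by as much as 0.0001°.
North–south distance: 0.0001° × 111100 m/° = 11.11 m.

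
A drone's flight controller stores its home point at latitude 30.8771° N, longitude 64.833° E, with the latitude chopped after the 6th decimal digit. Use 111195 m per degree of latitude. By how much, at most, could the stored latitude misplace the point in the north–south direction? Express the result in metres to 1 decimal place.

Truncating at 6 decimal places can drop up to a full unit in the last place, so the latitude may be off by as much as 1e-06°.
So the N–S error is at most 1e-06 × 111195 = 0.111195 m.

0.1 metres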